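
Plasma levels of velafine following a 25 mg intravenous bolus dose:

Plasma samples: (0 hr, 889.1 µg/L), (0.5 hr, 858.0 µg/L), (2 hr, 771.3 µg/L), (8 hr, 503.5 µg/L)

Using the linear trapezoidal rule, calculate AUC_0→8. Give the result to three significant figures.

Trapezoidal AUC_0→8:
  [0→0.5]: (889.1+858.0)/2 × 0.5 = 436.775
  [0.5→2]: (858.0+771.3)/2 × 1.5 = 1221.975
  [2→8]: (771.3+503.5)/2 × 6 = 3824.4
  Sum = 5483.15 µg/L·hr

AUC = 5480 µg/L·hr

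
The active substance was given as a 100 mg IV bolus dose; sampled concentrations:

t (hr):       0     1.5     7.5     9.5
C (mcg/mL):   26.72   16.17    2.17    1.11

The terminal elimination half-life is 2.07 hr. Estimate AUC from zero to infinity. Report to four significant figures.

Trapezoidal AUC_0→9.5:
  [0→1.5]: (26.72+16.17)/2 × 1.5 = 32.1675
  [1.5→7.5]: (16.17+2.17)/2 × 6 = 55.02
  [7.5→9.5]: (2.17+1.11)/2 × 2 = 3.28
  Sum = 90.4675 mcg/mL·hr
k_e = ln2 / t½ = 0.693147 / 2.07 = 0.3349 hr^-1
Extrapolated tail: C_last / k_e = 1.11 / 0.3349 = 3.314
AUC_0→∞ = 90.4675 + 3.314 = 93.7815 mcg/mL·hr

AUC = 93.78 mcg/mL·hr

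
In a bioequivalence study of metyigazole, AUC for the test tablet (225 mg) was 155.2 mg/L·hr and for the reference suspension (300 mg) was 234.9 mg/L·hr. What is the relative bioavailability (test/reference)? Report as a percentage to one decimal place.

F_rel = 88.1%

F_rel = (AUC_test/D_test) / (AUC_ref/D_ref)
      = (155.2/225) / (234.9/300)
      = 0.689778 / 0.783 = 0.8809 = 88.09%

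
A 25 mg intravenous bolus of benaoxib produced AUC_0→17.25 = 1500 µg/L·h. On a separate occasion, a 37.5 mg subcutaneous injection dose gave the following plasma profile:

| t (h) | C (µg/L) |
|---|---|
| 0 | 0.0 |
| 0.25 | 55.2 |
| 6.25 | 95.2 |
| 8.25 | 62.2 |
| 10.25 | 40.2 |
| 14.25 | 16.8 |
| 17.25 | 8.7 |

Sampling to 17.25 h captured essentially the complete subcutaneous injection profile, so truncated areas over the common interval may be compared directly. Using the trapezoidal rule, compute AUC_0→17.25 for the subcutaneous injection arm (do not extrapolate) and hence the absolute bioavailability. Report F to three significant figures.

Trapezoidal AUC_0→17.25 (subcutaneous injection):
  [0→0.25]: (0.0+55.2)/2 × 0.25 = 6.9
  [0.25→6.25]: (55.2+95.2)/2 × 6 = 451.2
  [6.25→8.25]: (95.2+62.2)/2 × 2 = 157.4
  [8.25→10.25]: (62.2+40.2)/2 × 2 = 102.4
  [10.25→14.25]: (40.2+16.8)/2 × 4 = 114.0
  [14.25→17.25]: (16.8+8.7)/2 × 3 = 38.25
  Sum = 870.15 µg/L·h
F = (AUC_ev/D_ev)/(AUC_iv/D_iv) = (870.15/37.5)/(1500/25) = 23.204/60 = 0.3867

F = 0.387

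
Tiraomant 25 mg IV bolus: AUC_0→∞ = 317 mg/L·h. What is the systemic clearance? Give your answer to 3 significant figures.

CL = Dose_iv / AUC_0→∞
   = 25 / 317 = 0.0788644 L/h

CL = 0.0789 L/h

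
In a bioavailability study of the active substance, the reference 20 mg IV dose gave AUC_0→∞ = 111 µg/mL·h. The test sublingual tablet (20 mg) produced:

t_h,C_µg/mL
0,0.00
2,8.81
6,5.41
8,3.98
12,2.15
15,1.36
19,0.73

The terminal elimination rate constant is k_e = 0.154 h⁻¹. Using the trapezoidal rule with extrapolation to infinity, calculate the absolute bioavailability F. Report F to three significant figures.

Trapezoidal AUC_0→19 (sublingual tablet):
  [0→2]: (0.00+8.81)/2 × 2 = 8.81
  [2→6]: (8.81+5.41)/2 × 4 = 28.44
  [6→8]: (5.41+3.98)/2 × 2 = 9.39
  [8→12]: (3.98+2.15)/2 × 4 = 12.26
  [12→15]: (2.15+1.36)/2 × 3 = 5.265
  [15→19]: (1.36+0.73)/2 × 4 = 4.18
  Sum = 68.345 µg/mL·h
Tail: C_last/k_e = 0.73/0.154 = 4.740
AUC_0→∞ (sublingual tablet) = 68.345 + 4.740 = 73.085 µg/mL·h
F = (AUC_ev/D_ev)/(AUC_iv/D_iv) = (73.085/20)/(111/20) = 3.65425/5.55 = 0.6584

F = 0.658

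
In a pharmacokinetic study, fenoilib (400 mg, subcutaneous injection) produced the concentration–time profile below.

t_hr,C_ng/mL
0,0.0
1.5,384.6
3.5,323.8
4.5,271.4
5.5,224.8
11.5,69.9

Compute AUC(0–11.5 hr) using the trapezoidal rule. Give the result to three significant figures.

AUC = 2430 ng/mL·hr

Trapezoidal AUC_0→11.5:
  [0→1.5]: (0.0+384.6)/2 × 1.5 = 288.45
  [1.5→3.5]: (384.6+323.8)/2 × 2 = 708.4
  [3.5→4.5]: (323.8+271.4)/2 × 1 = 297.6
  [4.5→5.5]: (271.4+224.8)/2 × 1 = 248.1
  [5.5→11.5]: (224.8+69.9)/2 × 6 = 884.1
  Sum = 2426.65 ng/mL·hr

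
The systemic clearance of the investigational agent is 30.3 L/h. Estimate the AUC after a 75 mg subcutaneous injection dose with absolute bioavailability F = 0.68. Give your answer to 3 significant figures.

AUC_0→∞ = F × Dose / CL
        = 0.68 × 75 / 30.3 = 1.68317 mg/L·h

AUC = 1.68 mg/L·h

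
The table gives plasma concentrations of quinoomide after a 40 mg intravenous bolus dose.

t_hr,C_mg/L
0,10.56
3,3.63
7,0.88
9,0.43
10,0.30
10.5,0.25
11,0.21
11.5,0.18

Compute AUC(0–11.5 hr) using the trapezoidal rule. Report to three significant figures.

Trapezoidal AUC_0→11.5:
  [0→3]: (10.56+3.63)/2 × 3 = 21.285
  [3→7]: (3.63+0.88)/2 × 4 = 9.02
  [7→9]: (0.88+0.43)/2 × 2 = 1.31
  [9→10]: (0.43+0.30)/2 × 1 = 0.365
  [10→10.5]: (0.30+0.25)/2 × 0.5 = 0.1375
  [10.5→11]: (0.25+0.21)/2 × 0.5 = 0.115
  [11→11.5]: (0.21+0.18)/2 × 0.5 = 0.0975
  Sum = 32.33 mg/L·hr

AUC = 32.3 mg/L·hr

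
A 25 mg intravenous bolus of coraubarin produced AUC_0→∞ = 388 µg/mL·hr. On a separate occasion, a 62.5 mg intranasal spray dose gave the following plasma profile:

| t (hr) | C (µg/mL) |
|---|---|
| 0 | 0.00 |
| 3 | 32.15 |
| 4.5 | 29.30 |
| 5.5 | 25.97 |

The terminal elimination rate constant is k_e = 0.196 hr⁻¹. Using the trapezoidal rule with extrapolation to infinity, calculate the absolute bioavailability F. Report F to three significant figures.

Trapezoidal AUC_0→5.5 (intranasal spray):
  [0→3]: (0.00+32.15)/2 × 3 = 48.225
  [3→4.5]: (32.15+29.30)/2 × 1.5 = 46.0875
  [4.5→5.5]: (29.30+25.97)/2 × 1 = 27.635
  Sum = 121.9475 µg/mL·hr
Tail: C_last/k_e = 25.97/0.196 = 132.500
AUC_0→∞ (intranasal spray) = 121.9475 + 132.500 = 254.4475 µg/mL·hr
F = (AUC_ev/D_ev)/(AUC_iv/D_iv) = (254.4475/62.5)/(388/25) = 4.07116/15.52 = 0.2623

F = 0.262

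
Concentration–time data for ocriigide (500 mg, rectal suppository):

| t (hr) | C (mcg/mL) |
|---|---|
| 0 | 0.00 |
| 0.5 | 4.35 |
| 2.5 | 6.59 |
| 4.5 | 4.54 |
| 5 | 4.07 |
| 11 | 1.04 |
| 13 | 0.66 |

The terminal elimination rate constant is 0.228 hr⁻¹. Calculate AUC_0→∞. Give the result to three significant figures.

Trapezoidal AUC_0→13:
  [0→0.5]: (0.00+4.35)/2 × 0.5 = 1.0875
  [0.5→2.5]: (4.35+6.59)/2 × 2 = 10.94
  [2.5→4.5]: (6.59+4.54)/2 × 2 = 11.13
  [4.5→5]: (4.54+4.07)/2 × 0.5 = 2.1525
  [5→11]: (4.07+1.04)/2 × 6 = 15.33
  [11→13]: (1.04+0.66)/2 × 2 = 1.7
  Sum = 42.34 mcg/mL·hr
Extrapolated tail: C_last / k_e = 0.66 / 0.228 = 2.895
AUC_0→∞ = 42.34 + 2.895 = 45.235 mcg/mL·hr

AUC = 45.2 mcg/mL·hr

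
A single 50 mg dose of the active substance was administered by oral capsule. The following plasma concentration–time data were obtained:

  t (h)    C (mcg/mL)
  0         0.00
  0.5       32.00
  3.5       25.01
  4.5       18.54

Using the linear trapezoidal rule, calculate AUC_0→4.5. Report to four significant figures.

Trapezoidal AUC_0→4.5:
  [0→0.5]: (0.00+32.00)/2 × 0.5 = 8.0
  [0.5→3.5]: (32.00+25.01)/2 × 3 = 85.515
  [3.5→4.5]: (25.01+18.54)/2 × 1 = 21.775
  Sum = 115.29 mcg/mL·h

AUC = 115.3 mcg/mL·h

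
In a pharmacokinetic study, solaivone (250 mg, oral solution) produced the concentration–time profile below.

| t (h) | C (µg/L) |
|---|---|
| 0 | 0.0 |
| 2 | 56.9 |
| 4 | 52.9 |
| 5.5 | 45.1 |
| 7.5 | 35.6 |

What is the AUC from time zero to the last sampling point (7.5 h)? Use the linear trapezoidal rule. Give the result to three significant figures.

AUC = 321 µg/L·h

Trapezoidal AUC_0→7.5:
  [0→2]: (0.0+56.9)/2 × 2 = 56.9
  [2→4]: (56.9+52.9)/2 × 2 = 109.8
  [4→5.5]: (52.9+45.1)/2 × 1.5 = 73.5
  [5.5→7.5]: (45.1+35.6)/2 × 2 = 80.7
  Sum = 320.9 µg/L·h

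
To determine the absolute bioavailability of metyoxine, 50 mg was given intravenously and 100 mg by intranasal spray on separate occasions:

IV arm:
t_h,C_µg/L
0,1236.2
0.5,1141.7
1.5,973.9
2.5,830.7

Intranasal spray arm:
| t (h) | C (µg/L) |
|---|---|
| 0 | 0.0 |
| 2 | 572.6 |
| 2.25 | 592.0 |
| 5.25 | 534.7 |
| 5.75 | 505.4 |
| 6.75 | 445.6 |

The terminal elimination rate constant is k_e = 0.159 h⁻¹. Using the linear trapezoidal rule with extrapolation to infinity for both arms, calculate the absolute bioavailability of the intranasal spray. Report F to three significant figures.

F = 0.382

Trapezoidal AUC_0→2.5 (IV):
  [0→0.5]: (1236.2+1141.7)/2 × 0.5 = 594.475
  [0.5→1.5]: (1141.7+973.9)/2 × 1 = 1057.8
  [1.5→2.5]: (973.9+830.7)/2 × 1 = 902.3
  Sum = 2554.575 µg/L·h
IV tail: 830.7/0.159 = 5224.528; AUC_iv,0→∞ = 2554.575 + 5224.528 = 7779.103 µg/L·h
Trapezoidal AUC_0→6.75 (intranasal spray):
  [0→2]: (0.0+572.6)/2 × 2 = 572.6
  [2→2.25]: (572.6+592.0)/2 × 0.25 = 145.575
  [2.25→5.25]: (592.0+534.7)/2 × 3 = 1690.05
  [5.25→5.75]: (534.7+505.4)/2 × 0.5 = 260.025
  [5.75→6.75]: (505.4+445.6)/2 × 1 = 475.5
  Sum = 3143.75 µg/L·h
intranasal spray tail: 445.6/0.159 = 2802.516; AUC_ev,0→∞ = 3143.75 + 2802.516 = 5946.266 µg/L·h
F = (AUC_ev/D_ev)/(AUC_iv/D_iv) = (5946.266/100)/(7779.103/50) = 59.46266/155.58206 = 0.3822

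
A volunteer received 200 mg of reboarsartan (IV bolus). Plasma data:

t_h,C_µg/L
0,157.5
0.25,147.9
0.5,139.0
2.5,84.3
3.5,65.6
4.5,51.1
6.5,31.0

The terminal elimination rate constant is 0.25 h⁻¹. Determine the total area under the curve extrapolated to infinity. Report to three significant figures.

Trapezoidal AUC_0→6.5:
  [0→0.25]: (157.5+147.9)/2 × 0.25 = 38.175
  [0.25→0.5]: (147.9+139.0)/2 × 0.25 = 35.8625
  [0.5→2.5]: (139.0+84.3)/2 × 2 = 223.3
  [2.5→3.5]: (84.3+65.6)/2 × 1 = 74.95
  [3.5→4.5]: (65.6+51.1)/2 × 1 = 58.35
  [4.5→6.5]: (51.1+31.0)/2 × 2 = 82.1
  Sum = 512.7375 µg/L·h
Extrapolated tail: C_last / k_e = 31.0 / 0.25 = 124.000
AUC_0→∞ = 512.7375 + 124.000 = 636.7375 µg/L·h

AUC = 637 µg/L·h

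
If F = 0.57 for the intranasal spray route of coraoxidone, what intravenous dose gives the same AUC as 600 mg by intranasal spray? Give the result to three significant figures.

D_iv = 342 mg

Systemic exposure from an extravascular dose = F × D_ev, so the equivalent IV dose is F × D_ev.
D_iv = F × D_ev = 0.57 × 600 = 342 mg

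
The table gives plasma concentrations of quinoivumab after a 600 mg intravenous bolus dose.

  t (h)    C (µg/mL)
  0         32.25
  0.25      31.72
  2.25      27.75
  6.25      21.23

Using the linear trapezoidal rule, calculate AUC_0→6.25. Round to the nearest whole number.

AUC = 165 µg/mL·h

Trapezoidal AUC_0→6.25:
  [0→0.25]: (32.25+31.72)/2 × 0.25 = 7.99625
  [0.25→2.25]: (31.72+27.75)/2 × 2 = 59.47
  [2.25→6.25]: (27.75+21.23)/2 × 4 = 97.96
  Sum = 165.42625 µg/mL·h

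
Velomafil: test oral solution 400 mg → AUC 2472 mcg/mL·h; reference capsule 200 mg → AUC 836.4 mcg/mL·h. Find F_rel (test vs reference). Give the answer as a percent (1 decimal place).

F_rel = (AUC_test/D_test) / (AUC_ref/D_ref)
      = (2472/400) / (836.4/200)
      = 6.18 / 4.182 = 1.4778 = 147.78%

F_rel = 147.8%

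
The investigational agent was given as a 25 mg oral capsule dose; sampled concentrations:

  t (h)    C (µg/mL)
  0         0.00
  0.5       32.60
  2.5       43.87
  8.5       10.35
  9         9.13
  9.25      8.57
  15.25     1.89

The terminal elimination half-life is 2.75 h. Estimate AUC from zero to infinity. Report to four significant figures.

Trapezoidal AUC_0→15.25:
  [0→0.5]: (0.00+32.60)/2 × 0.5 = 8.15
  [0.5→2.5]: (32.60+43.87)/2 × 2 = 76.47
  [2.5→8.5]: (43.87+10.35)/2 × 6 = 162.66
  [8.5→9]: (10.35+9.13)/2 × 0.5 = 4.87
  [9→9.25]: (9.13+8.57)/2 × 0.25 = 2.2125
  [9.25→15.25]: (8.57+1.89)/2 × 6 = 31.38
  Sum = 285.7425 µg/mL·h
k_e = ln2 / t½ = 0.693147 / 2.75 = 0.2521 h^-1
Extrapolated tail: C_last / k_e = 1.89 / 0.2521 = 7.497
AUC_0→∞ = 285.7425 + 7.497 = 293.2395 µg/mL·h

AUC = 293.2 µg/mL·h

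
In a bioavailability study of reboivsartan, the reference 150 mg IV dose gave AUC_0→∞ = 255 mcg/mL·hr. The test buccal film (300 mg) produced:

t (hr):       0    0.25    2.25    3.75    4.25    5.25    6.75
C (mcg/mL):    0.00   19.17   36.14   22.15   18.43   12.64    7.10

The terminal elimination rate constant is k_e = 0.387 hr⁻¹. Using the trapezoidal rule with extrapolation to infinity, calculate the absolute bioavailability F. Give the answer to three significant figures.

F = 0.314

Trapezoidal AUC_0→6.75 (buccal film):
  [0→0.25]: (0.00+19.17)/2 × 0.25 = 2.39625
  [0.25→2.25]: (19.17+36.14)/2 × 2 = 55.31
  [2.25→3.75]: (36.14+22.15)/2 × 1.5 = 43.7175
  [3.75→4.25]: (22.15+18.43)/2 × 0.5 = 10.145
  [4.25→5.25]: (18.43+12.64)/2 × 1 = 15.535
  [5.25→6.75]: (12.64+7.10)/2 × 1.5 = 14.805
  Sum = 141.90875 mcg/mL·hr
Tail: C_last/k_e = 7.10/0.387 = 18.346
AUC_0→∞ (buccal film) = 141.90875 + 18.346 = 160.25475 mcg/mL·hr
F = (AUC_ev/D_ev)/(AUC_iv/D_iv) = (160.25475/300)/(255/150) = 0.5341825/1.7 = 0.3142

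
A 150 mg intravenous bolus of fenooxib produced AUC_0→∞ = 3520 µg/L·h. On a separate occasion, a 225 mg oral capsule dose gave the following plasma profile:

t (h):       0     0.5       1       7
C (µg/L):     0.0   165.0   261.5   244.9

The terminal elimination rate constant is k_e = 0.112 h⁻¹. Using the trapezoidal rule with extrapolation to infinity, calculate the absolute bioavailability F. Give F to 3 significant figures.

Trapezoidal AUC_0→7 (oral capsule):
  [0→0.5]: (0.0+165.0)/2 × 0.5 = 41.25
  [0.5→1]: (165.0+261.5)/2 × 0.5 = 106.625
  [1→7]: (261.5+244.9)/2 × 6 = 1519.2
  Sum = 1667.075 µg/L·h
Tail: C_last/k_e = 244.9/0.112 = 2186.607
AUC_0→∞ (oral capsule) = 1667.075 + 2186.607 = 3853.682 µg/L·h
F = (AUC_ev/D_ev)/(AUC_iv/D_iv) = (3853.682/225)/(3520/150) = 17.1275/23.4667 = 0.7299

F = 0.730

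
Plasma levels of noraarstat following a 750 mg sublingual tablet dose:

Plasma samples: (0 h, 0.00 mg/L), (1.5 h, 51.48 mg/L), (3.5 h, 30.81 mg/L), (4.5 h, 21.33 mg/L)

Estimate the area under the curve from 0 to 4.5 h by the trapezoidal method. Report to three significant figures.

Trapezoidal AUC_0→4.5:
  [0→1.5]: (0.00+51.48)/2 × 1.5 = 38.61
  [1.5→3.5]: (51.48+30.81)/2 × 2 = 82.29
  [3.5→4.5]: (30.81+21.33)/2 × 1 = 26.07
  Sum = 146.97 mg/L·h

AUC = 147 mg/L·h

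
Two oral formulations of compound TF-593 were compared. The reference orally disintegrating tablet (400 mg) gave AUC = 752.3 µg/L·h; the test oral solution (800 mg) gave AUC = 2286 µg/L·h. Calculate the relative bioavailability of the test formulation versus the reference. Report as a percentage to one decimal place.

F_rel = 151.9%

F_rel = (AUC_test/D_test) / (AUC_ref/D_ref)
      = (2286/800) / (752.3/400)
      = 2.8575 / 1.88075 = 1.5193 = 151.93%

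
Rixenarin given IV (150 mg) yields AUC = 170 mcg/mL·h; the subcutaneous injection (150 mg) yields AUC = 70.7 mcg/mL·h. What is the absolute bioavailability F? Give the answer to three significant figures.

F = 0.416

F = (AUC_ev / D_ev) / (AUC_iv / D_iv)
  = (70.7/150) / (170/150)
  = 0.471333 / 1.13333 = 0.4159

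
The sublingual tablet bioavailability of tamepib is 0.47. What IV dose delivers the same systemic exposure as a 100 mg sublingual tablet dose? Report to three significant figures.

D_iv = 47.0 mg

Systemic exposure from an extravascular dose = F × D_ev, so the equivalent IV dose is F × D_ev.
D_iv = F × D_ev = 0.47 × 100 = 47 mg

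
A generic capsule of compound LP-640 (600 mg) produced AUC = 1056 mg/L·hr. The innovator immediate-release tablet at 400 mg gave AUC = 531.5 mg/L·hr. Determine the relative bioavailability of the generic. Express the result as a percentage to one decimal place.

F_rel = (AUC_test/D_test) / (AUC_ref/D_ref)
      = (1056/600) / (531.5/400)
      = 1.76 / 1.32875 = 1.3246 = 132.46%

F_rel = 132.5%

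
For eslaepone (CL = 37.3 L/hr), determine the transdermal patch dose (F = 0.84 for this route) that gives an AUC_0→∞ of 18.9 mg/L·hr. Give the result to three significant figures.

Dose = CL × AUC_0→∞ / F
     = 37.3 × 18.9 / 0.84 = 839.25 mg

Dose = 839 mg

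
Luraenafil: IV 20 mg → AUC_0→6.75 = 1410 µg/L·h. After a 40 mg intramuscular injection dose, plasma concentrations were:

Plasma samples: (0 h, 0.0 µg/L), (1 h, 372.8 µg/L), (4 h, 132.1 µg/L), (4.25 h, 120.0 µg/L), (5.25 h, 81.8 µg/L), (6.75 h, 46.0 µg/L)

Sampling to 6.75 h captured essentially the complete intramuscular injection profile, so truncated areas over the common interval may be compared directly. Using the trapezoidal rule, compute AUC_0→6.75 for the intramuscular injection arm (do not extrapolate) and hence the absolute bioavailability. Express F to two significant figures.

F = 0.42

Trapezoidal AUC_0→6.75 (intramuscular injection):
  [0→1]: (0.0+372.8)/2 × 1 = 186.4
  [1→4]: (372.8+132.1)/2 × 3 = 757.35
  [4→4.25]: (132.1+120.0)/2 × 0.25 = 31.5125
  [4.25→5.25]: (120.0+81.8)/2 × 1 = 100.9
  [5.25→6.75]: (81.8+46.0)/2 × 1.5 = 95.85
  Sum = 1172.0125 µg/L·h
F = (AUC_ev/D_ev)/(AUC_iv/D_iv) = (1172.0125/40)/(1410/20) = 29.3003/70.5 = 0.4156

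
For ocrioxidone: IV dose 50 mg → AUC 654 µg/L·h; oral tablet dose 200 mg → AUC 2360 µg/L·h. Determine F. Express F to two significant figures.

F = (AUC_ev / D_ev) / (AUC_iv / D_iv)
  = (2360/200) / (654/50)
  = 11.8 / 13.08 = 0.9021

F = 0.90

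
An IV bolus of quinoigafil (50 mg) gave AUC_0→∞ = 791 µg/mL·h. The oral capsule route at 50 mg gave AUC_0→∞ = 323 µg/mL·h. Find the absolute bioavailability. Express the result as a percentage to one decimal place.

F = (AUC_ev / D_ev) / (AUC_iv / D_iv)
  = (323/50) / (791/50)
  = 6.46 / 15.82 = 0.4083
  = 40.83%

F = 40.8%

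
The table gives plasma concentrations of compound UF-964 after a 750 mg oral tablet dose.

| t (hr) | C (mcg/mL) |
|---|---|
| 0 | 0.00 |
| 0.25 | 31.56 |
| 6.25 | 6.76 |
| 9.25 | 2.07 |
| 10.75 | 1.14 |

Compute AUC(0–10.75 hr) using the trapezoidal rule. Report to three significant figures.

Trapezoidal AUC_0→10.75:
  [0→0.25]: (0.00+31.56)/2 × 0.25 = 3.945
  [0.25→6.25]: (31.56+6.76)/2 × 6 = 114.96
  [6.25→9.25]: (6.76+2.07)/2 × 3 = 13.245
  [9.25→10.75]: (2.07+1.14)/2 × 1.5 = 2.4075
  Sum = 134.5575 mcg/mL·hr

AUC = 135 mcg/mL·hr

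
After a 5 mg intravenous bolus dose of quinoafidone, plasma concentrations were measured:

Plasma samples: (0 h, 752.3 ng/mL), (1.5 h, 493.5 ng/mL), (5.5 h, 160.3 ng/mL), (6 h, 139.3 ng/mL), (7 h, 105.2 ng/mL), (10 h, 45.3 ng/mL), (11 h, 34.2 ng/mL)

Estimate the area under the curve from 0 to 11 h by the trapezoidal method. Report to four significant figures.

Trapezoidal AUC_0→11:
  [0→1.5]: (752.3+493.5)/2 × 1.5 = 934.35
  [1.5→5.5]: (493.5+160.3)/2 × 4 = 1307.6
  [5.5→6]: (160.3+139.3)/2 × 0.5 = 74.9
  [6→7]: (139.3+105.2)/2 × 1 = 122.25
  [7→10]: (105.2+45.3)/2 × 3 = 225.75
  [10→11]: (45.3+34.2)/2 × 1 = 39.75
  Sum = 2704.6 ng/mL·h

AUC = 2705 ng/mL·h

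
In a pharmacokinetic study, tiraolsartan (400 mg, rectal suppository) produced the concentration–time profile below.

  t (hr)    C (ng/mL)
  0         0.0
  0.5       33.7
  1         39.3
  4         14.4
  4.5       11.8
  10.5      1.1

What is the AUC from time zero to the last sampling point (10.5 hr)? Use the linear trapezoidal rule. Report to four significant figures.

Trapezoidal AUC_0→10.5:
  [0→0.5]: (0.0+33.7)/2 × 0.5 = 8.425
  [0.5→1]: (33.7+39.3)/2 × 0.5 = 18.25
  [1→4]: (39.3+14.4)/2 × 3 = 80.55
  [4→4.5]: (14.4+11.8)/2 × 0.5 = 6.55
  [4.5→10.5]: (11.8+1.1)/2 × 6 = 38.7
  Sum = 152.475 ng/mL·hr

AUC = 152.5 ng/mL·hr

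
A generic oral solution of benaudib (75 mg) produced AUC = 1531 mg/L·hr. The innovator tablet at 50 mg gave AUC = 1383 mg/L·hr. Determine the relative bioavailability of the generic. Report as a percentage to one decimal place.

F_rel = (AUC_test/D_test) / (AUC_ref/D_ref)
      = (1531/75) / (1383/50)
      = 20.4133 / 27.66 = 0.7380 = 73.80%

F_rel = 73.8%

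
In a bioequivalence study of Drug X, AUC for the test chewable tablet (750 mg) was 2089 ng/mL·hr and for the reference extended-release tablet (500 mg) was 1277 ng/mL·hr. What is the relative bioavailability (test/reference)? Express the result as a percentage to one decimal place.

F_rel = 109.1%

F_rel = (AUC_test/D_test) / (AUC_ref/D_ref)
      = (2089/750) / (1277/500)
      = 2.78533 / 2.554 = 1.0906 = 109.06%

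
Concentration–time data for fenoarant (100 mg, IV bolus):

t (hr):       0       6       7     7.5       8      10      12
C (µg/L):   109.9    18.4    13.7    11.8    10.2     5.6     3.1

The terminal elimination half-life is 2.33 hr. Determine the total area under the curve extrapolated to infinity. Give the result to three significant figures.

Trapezoidal AUC_0→12:
  [0→6]: (109.9+18.4)/2 × 6 = 384.9
  [6→7]: (18.4+13.7)/2 × 1 = 16.05
  [7→7.5]: (13.7+11.8)/2 × 0.5 = 6.375
  [7.5→8]: (11.8+10.2)/2 × 0.5 = 5.5
  [8→10]: (10.2+5.6)/2 × 2 = 15.8
  [10→12]: (5.6+3.1)/2 × 2 = 8.7
  Sum = 437.325 µg/L·hr
k_e = ln2 / t½ = 0.693147 / 2.33 = 0.2975 hr^-1
Extrapolated tail: C_last / k_e = 3.1 / 0.2975 = 10.420
AUC_0→∞ = 437.325 + 10.420 = 447.745 µg/L·hr

AUC = 448 µg/L·hr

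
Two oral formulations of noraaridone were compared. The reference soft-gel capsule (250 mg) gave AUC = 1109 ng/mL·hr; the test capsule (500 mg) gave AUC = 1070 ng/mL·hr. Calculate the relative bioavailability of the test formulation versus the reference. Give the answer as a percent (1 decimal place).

F_rel = 48.2%

F_rel = (AUC_test/D_test) / (AUC_ref/D_ref)
      = (1070/500) / (1109/250)
      = 2.14 / 4.436 = 0.4824 = 48.24%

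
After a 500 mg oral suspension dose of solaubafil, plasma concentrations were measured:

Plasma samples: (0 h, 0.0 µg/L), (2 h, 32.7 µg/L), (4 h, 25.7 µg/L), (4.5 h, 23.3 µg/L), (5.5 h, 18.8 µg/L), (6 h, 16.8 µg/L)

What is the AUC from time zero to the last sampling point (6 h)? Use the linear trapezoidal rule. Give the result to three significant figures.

Trapezoidal AUC_0→6:
  [0→2]: (0.0+32.7)/2 × 2 = 32.7
  [2→4]: (32.7+25.7)/2 × 2 = 58.4
  [4→4.5]: (25.7+23.3)/2 × 0.5 = 12.25
  [4.5→5.5]: (23.3+18.8)/2 × 1 = 21.05
  [5.5→6]: (18.8+16.8)/2 × 0.5 = 8.9
  Sum = 133.3 µg/L·h

AUC = 133 µg/L·h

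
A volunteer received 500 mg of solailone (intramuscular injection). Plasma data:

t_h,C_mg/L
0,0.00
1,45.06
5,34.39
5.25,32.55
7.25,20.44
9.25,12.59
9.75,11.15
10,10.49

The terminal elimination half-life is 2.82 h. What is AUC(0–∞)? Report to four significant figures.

Trapezoidal AUC_0→10:
  [0→1]: (0.00+45.06)/2 × 1 = 22.53
  [1→5]: (45.06+34.39)/2 × 4 = 158.9
  [5→5.25]: (34.39+32.55)/2 × 0.25 = 8.3675
  [5.25→7.25]: (32.55+20.44)/2 × 2 = 52.99
  [7.25→9.25]: (20.44+12.59)/2 × 2 = 33.03
  [9.25→9.75]: (12.59+11.15)/2 × 0.5 = 5.935
  [9.75→10]: (11.15+10.49)/2 × 0.25 = 2.705
  Sum = 284.4575 mg/L·h
k_e = ln2 / t½ = 0.693147 / 2.82 = 0.2458 h^-1
Extrapolated tail: C_last / k_e = 10.49 / 0.2458 = 42.677
AUC_0→∞ = 284.4575 + 42.677 = 327.1345 mg/L·h

AUC = 327.1 mg/L·h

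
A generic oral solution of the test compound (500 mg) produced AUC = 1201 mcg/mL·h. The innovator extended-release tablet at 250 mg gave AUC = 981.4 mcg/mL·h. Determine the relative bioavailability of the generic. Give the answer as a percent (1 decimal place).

F_rel = 61.2%

F_rel = (AUC_test/D_test) / (AUC_ref/D_ref)
      = (1201/500) / (981.4/250)
      = 2.402 / 3.9256 = 0.6119 = 61.19%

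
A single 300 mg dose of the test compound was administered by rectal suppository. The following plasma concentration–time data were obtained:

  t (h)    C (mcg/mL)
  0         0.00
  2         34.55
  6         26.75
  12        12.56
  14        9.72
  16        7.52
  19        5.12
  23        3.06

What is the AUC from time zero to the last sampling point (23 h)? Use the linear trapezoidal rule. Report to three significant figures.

AUC = 350 mcg/mL·h

Trapezoidal AUC_0→23:
  [0→2]: (0.00+34.55)/2 × 2 = 34.55
  [2→6]: (34.55+26.75)/2 × 4 = 122.6
  [6→12]: (26.75+12.56)/2 × 6 = 117.93
  [12→14]: (12.56+9.72)/2 × 2 = 22.28
  [14→16]: (9.72+7.52)/2 × 2 = 17.24
  [16→19]: (7.52+5.12)/2 × 3 = 18.96
  [19→23]: (5.12+3.06)/2 × 4 = 16.36
  Sum = 349.92 mcg/mL·h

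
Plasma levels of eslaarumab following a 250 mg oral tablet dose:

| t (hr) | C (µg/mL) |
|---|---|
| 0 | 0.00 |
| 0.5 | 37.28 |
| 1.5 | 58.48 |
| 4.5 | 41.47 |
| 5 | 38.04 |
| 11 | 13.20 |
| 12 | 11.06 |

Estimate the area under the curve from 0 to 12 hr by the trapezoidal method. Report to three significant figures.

AUC = 393 µg/mL·hr

Trapezoidal AUC_0→12:
  [0→0.5]: (0.00+37.28)/2 × 0.5 = 9.32
  [0.5→1.5]: (37.28+58.48)/2 × 1 = 47.88
  [1.5→4.5]: (58.48+41.47)/2 × 3 = 149.925
  [4.5→5]: (41.47+38.04)/2 × 0.5 = 19.8775
  [5→11]: (38.04+13.20)/2 × 6 = 153.72
  [11→12]: (13.20+11.06)/2 × 1 = 12.13
  Sum = 392.8525 µg/mL·hr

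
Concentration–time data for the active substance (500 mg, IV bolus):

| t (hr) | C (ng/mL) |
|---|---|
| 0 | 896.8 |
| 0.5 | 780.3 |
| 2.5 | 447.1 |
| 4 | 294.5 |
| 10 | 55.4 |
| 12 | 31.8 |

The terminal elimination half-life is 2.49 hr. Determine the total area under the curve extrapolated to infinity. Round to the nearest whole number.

AUC = 3454 ng/mL·hr

Trapezoidal AUC_0→12:
  [0→0.5]: (896.8+780.3)/2 × 0.5 = 419.275
  [0.5→2.5]: (780.3+447.1)/2 × 2 = 1227.4
  [2.5→4]: (447.1+294.5)/2 × 1.5 = 556.2
  [4→10]: (294.5+55.4)/2 × 6 = 1049.7
  [10→12]: (55.4+31.8)/2 × 2 = 87.2
  Sum = 3339.775 ng/mL·hr
k_e = ln2 / t½ = 0.693147 / 2.49 = 0.2784 hr^-1
Extrapolated tail: C_last / k_e = 31.8 / 0.2784 = 114.224
AUC_0→∞ = 3339.775 + 114.224 = 3453.999 ng/mL·hr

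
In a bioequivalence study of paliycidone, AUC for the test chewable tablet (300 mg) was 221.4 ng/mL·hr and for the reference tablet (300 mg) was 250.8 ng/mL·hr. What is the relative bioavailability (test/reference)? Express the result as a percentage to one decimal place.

F_rel = 88.3%

F_rel = (AUC_test/D_test) / (AUC_ref/D_ref)
      = (221.4/300) / (250.8/300)
      = 0.738 / 0.836 = 0.8828 = 88.28%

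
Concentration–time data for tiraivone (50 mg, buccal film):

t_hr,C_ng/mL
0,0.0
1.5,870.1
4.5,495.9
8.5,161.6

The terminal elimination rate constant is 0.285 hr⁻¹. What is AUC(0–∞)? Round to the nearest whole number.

AUC = 4584 ng/mL·hr

Trapezoidal AUC_0→8.5:
  [0→1.5]: (0.0+870.1)/2 × 1.5 = 652.575
  [1.5→4.5]: (870.1+495.9)/2 × 3 = 2049.0
  [4.5→8.5]: (495.9+161.6)/2 × 4 = 1315.0
  Sum = 4016.575 ng/mL·hr
Extrapolated tail: C_last / k_e = 161.6 / 0.285 = 567.018
AUC_0→∞ = 4016.575 + 567.018 = 4583.593 ng/mL·hr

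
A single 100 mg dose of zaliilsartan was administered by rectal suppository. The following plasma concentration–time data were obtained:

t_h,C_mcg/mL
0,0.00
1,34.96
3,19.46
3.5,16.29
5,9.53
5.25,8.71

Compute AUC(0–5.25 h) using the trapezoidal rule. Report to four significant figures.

Trapezoidal AUC_0→5.25:
  [0→1]: (0.00+34.96)/2 × 1 = 17.48
  [1→3]: (34.96+19.46)/2 × 2 = 54.42
  [3→3.5]: (19.46+16.29)/2 × 0.5 = 8.9375
  [3.5→5]: (16.29+9.53)/2 × 1.5 = 19.365
  [5→5.25]: (9.53+8.71)/2 × 0.25 = 2.28
  Sum = 102.4825 mcg/mL·h

AUC = 102.5 mcg/mL·h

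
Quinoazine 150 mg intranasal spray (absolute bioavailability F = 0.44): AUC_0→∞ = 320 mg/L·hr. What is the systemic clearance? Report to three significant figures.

CL = 0.206 L/hr

CL = F × Dose / AUC_0→∞
   = 0.44 × 150 / 320 = 0.20625 L/hr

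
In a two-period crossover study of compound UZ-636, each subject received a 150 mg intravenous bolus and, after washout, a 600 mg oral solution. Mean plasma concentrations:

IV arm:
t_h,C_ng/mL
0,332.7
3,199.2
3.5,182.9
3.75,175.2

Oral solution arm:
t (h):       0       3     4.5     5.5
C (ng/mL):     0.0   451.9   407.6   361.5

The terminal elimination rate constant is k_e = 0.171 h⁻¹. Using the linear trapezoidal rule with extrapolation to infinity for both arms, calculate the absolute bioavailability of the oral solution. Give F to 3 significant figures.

Trapezoidal AUC_0→3.75 (IV):
  [0→3]: (332.7+199.2)/2 × 3 = 797.85
  [3→3.5]: (199.2+182.9)/2 × 0.5 = 95.525
  [3.5→3.75]: (182.9+175.2)/2 × 0.25 = 44.7625
  Sum = 938.1375 ng/mL·h
IV tail: 175.2/0.171 = 1024.561; AUC_iv,0→∞ = 938.1375 + 1024.561 = 1962.6985 ng/mL·h
Trapezoidal AUC_0→5.5 (oral solution):
  [0→3]: (0.0+451.9)/2 × 3 = 677.85
  [3→4.5]: (451.9+407.6)/2 × 1.5 = 644.625
  [4.5→5.5]: (407.6+361.5)/2 × 1 = 384.55
  Sum = 1707.025 ng/mL·h
oral solution tail: 361.5/0.171 = 2114.035; AUC_ev,0→∞ = 1707.025 + 2114.035 = 3821.06 ng/mL·h
F = (AUC_ev/D_ev)/(AUC_iv/D_iv) = (3821.06/600)/(1962.6985/150) = 6.36843/13.0847 = 0.4867

F = 0.487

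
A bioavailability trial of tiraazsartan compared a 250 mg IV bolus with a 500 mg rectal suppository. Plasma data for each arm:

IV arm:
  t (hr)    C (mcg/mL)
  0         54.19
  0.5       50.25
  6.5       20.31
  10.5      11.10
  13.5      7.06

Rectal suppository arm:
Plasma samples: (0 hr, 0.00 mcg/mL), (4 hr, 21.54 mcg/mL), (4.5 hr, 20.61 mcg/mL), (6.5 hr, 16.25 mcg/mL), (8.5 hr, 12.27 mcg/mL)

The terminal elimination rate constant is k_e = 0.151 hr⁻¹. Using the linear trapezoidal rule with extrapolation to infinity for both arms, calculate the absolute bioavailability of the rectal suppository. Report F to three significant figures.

Trapezoidal AUC_0→13.5 (IV):
  [0→0.5]: (54.19+50.25)/2 × 0.5 = 26.11
  [0.5→6.5]: (50.25+20.31)/2 × 6 = 211.68
  [6.5→10.5]: (20.31+11.10)/2 × 4 = 62.82
  [10.5→13.5]: (11.10+7.06)/2 × 3 = 27.24
  Sum = 327.85 mcg/mL·hr
IV tail: 7.06/0.151 = 46.755; AUC_iv,0→∞ = 327.85 + 46.755 = 374.605 mcg/mL·hr
Trapezoidal AUC_0→8.5 (rectal suppository):
  [0→4]: (0.00+21.54)/2 × 4 = 43.08
  [4→4.5]: (21.54+20.61)/2 × 0.5 = 10.5375
  [4.5→6.5]: (20.61+16.25)/2 × 2 = 36.86
  [6.5→8.5]: (16.25+12.27)/2 × 2 = 28.52
  Sum = 118.9975 mcg/mL·hr
rectal suppository tail: 12.27/0.151 = 81.258; AUC_ev,0→∞ = 118.9975 + 81.258 = 200.2555 mcg/mL·hr
F = (AUC_ev/D_ev)/(AUC_iv/D_iv) = (200.2555/500)/(374.605/250) = 0.400511/1.49842 = 0.2673

F = 0.267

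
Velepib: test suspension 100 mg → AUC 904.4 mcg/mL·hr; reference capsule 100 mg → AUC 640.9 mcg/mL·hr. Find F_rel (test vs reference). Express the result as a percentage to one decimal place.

F_rel = (AUC_test/D_test) / (AUC_ref/D_ref)
      = (904.4/100) / (640.9/100)
      = 9.044 / 6.409 = 1.4111 = 141.11%

F_rel = 141.1%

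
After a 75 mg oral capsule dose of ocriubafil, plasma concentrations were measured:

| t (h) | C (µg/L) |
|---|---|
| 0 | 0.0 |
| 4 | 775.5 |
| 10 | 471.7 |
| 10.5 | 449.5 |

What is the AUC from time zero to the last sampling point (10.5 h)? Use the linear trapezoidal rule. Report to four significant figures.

AUC = 5523 µg/L·h

Trapezoidal AUC_0→10.5:
  [0→4]: (0.0+775.5)/2 × 4 = 1551.0
  [4→10]: (775.5+471.7)/2 × 6 = 3741.6
  [10→10.5]: (471.7+449.5)/2 × 0.5 = 230.3
  Sum = 5522.9 µg/L·h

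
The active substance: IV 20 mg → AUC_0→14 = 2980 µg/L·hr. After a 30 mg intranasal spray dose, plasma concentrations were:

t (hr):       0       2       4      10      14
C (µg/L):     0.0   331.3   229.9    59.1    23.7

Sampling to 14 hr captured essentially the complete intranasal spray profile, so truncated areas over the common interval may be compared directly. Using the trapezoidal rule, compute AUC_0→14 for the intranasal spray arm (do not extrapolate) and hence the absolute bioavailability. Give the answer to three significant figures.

F = 0.431

Trapezoidal AUC_0→14 (intranasal spray):
  [0→2]: (0.0+331.3)/2 × 2 = 331.3
  [2→4]: (331.3+229.9)/2 × 2 = 561.2
  [4→10]: (229.9+59.1)/2 × 6 = 867.0
  [10→14]: (59.1+23.7)/2 × 4 = 165.6
  Sum = 1925.1 µg/L·hr
F = (AUC_ev/D_ev)/(AUC_iv/D_iv) = (1925.1/30)/(2980/20) = 64.17/149 = 0.4307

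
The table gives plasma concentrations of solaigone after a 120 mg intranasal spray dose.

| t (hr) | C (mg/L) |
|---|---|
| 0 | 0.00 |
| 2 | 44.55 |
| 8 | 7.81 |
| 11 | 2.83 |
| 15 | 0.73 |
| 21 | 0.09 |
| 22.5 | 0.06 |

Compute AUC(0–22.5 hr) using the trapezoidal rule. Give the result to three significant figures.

AUC = 227 mg/L·hr

Trapezoidal AUC_0→22.5:
  [0→2]: (0.00+44.55)/2 × 2 = 44.55
  [2→8]: (44.55+7.81)/2 × 6 = 157.08
  [8→11]: (7.81+2.83)/2 × 3 = 15.96
  [11→15]: (2.83+0.73)/2 × 4 = 7.12
  [15→21]: (0.73+0.09)/2 × 6 = 2.46
  [21→22.5]: (0.09+0.06)/2 × 1.5 = 0.1125
  Sum = 227.2825 mg/L·hr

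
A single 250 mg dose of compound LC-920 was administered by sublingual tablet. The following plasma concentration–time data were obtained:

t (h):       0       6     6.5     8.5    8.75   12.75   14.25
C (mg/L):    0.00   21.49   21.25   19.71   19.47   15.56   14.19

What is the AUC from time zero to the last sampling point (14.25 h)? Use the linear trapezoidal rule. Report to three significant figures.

AUC = 213 mg/L·h

Trapezoidal AUC_0→14.25:
  [0→6]: (0.00+21.49)/2 × 6 = 64.47
  [6→6.5]: (21.49+21.25)/2 × 0.5 = 10.685
  [6.5→8.5]: (21.25+19.71)/2 × 2 = 40.96
  [8.5→8.75]: (19.71+19.47)/2 × 0.25 = 4.8975
  [8.75→12.75]: (19.47+15.56)/2 × 4 = 70.06
  [12.75→14.25]: (15.56+14.19)/2 × 1.5 = 22.3125
  Sum = 213.385 mg/L·h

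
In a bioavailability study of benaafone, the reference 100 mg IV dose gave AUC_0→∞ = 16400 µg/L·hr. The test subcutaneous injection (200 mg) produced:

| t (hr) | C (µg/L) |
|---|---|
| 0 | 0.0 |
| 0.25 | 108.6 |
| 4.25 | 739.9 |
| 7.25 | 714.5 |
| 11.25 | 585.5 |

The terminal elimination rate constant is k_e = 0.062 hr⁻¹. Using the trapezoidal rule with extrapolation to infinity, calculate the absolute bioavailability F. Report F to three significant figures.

F = 0.486

Trapezoidal AUC_0→11.25 (subcutaneous injection):
  [0→0.25]: (0.0+108.6)/2 × 0.25 = 13.575
  [0.25→4.25]: (108.6+739.9)/2 × 4 = 1697.0
  [4.25→7.25]: (739.9+714.5)/2 × 3 = 2181.6
  [7.25→11.25]: (714.5+585.5)/2 × 4 = 2600.0
  Sum = 6492.175 µg/L·hr
Tail: C_last/k_e = 585.5/0.062 = 9443.548
AUC_0→∞ (subcutaneous injection) = 6492.175 + 9443.548 = 15935.723 µg/L·hr
F = (AUC_ev/D_ev)/(AUC_iv/D_iv) = (15935.723/200)/(16400/100) = 79.678615/164 = 0.4858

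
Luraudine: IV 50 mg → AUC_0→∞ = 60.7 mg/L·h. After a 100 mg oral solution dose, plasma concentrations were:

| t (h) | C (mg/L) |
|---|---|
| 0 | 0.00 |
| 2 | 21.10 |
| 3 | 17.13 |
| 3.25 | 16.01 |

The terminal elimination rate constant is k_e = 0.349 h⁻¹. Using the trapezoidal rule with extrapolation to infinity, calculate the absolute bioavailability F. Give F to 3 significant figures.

F = 0.743

Trapezoidal AUC_0→3.25 (oral solution):
  [0→2]: (0.00+21.10)/2 × 2 = 21.1
  [2→3]: (21.10+17.13)/2 × 1 = 19.115
  [3→3.25]: (17.13+16.01)/2 × 0.25 = 4.1425
  Sum = 44.3575 mg/L·h
Tail: C_last/k_e = 16.01/0.349 = 45.874
AUC_0→∞ (oral solution) = 44.3575 + 45.874 = 90.2315 mg/L·h
F = (AUC_ev/D_ev)/(AUC_iv/D_iv) = (90.2315/100)/(60.7/50) = 0.902315/1.214 = 0.7433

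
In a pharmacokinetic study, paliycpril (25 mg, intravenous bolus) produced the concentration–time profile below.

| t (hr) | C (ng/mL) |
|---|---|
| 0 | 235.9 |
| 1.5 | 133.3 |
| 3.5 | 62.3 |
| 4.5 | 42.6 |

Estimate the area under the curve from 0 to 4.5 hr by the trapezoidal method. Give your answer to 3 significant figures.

AUC = 525 ng/mL·hr

Trapezoidal AUC_0→4.5:
  [0→1.5]: (235.9+133.3)/2 × 1.5 = 276.9
  [1.5→3.5]: (133.3+62.3)/2 × 2 = 195.6
  [3.5→4.5]: (62.3+42.6)/2 × 1 = 52.45
  Sum = 524.95 ng/mL·hr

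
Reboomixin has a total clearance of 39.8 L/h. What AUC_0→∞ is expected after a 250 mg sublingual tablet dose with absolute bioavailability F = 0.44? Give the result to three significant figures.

AUC = 2.76 mg/L·h

AUC_0→∞ = F × Dose / CL
        = 0.44 × 250 / 39.8 = 2.76382 mg/L·h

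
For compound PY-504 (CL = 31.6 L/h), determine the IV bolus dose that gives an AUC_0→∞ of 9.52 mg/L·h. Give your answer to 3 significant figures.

Dose_iv = CL × AUC_0→∞
     = 31.6 × 9.52 = 300.832 mg

Dose = 301 mg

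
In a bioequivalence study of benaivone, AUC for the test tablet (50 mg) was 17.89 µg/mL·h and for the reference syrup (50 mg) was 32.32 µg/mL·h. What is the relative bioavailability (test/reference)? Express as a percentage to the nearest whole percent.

F_rel = (AUC_test/D_test) / (AUC_ref/D_ref)
      = (17.89/50) / (32.32/50)
      = 0.3578 / 0.6464 = 0.5535 = 55.35%

F_rel = 55%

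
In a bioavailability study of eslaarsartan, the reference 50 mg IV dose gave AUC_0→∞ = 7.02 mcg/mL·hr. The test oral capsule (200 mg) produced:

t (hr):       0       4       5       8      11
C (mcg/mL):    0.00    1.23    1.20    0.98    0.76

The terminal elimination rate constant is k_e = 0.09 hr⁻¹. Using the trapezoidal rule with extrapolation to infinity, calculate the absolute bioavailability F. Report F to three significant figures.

F = 0.641

Trapezoidal AUC_0→11 (oral capsule):
  [0→4]: (0.00+1.23)/2 × 4 = 2.46
  [4→5]: (1.23+1.20)/2 × 1 = 1.215
  [5→8]: (1.20+0.98)/2 × 3 = 3.27
  [8→11]: (0.98+0.76)/2 × 3 = 2.61
  Sum = 9.555 mcg/mL·hr
Tail: C_last/k_e = 0.76/0.09 = 8.444
AUC_0→∞ (oral capsule) = 9.555 + 8.444 = 17.999 mcg/mL·hr
F = (AUC_ev/D_ev)/(AUC_iv/D_iv) = (17.999/200)/(7.02/50) = 0.089995/0.1404 = 0.6410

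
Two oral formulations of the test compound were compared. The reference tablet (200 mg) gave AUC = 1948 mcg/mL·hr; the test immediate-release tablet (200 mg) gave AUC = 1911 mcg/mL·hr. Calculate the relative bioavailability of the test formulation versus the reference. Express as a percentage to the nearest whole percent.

F_rel = (AUC_test/D_test) / (AUC_ref/D_ref)
      = (1911/200) / (1948/200)
      = 9.555 / 9.74 = 0.9810 = 98.10%

F_rel = 98%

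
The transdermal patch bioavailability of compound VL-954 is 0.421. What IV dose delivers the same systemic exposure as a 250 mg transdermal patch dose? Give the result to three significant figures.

Systemic exposure from an extravascular dose = F × D_ev, so the equivalent IV dose is F × D_ev.
D_iv = F × D_ev = 0.421 × 250 = 105.25 mg

D_iv = 105 mg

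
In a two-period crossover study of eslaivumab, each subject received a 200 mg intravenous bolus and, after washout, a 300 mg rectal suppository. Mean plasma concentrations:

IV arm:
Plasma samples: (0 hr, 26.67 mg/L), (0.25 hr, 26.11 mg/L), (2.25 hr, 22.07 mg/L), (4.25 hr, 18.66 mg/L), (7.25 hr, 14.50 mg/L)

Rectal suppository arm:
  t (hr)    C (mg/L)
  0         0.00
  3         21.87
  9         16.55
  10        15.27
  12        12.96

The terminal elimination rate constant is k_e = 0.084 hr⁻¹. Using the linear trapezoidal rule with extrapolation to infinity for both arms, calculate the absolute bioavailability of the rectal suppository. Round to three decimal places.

F = 0.727

Trapezoidal AUC_0→7.25 (IV):
  [0→0.25]: (26.67+26.11)/2 × 0.25 = 6.5975
  [0.25→2.25]: (26.11+22.07)/2 × 2 = 48.18
  [2.25→4.25]: (22.07+18.66)/2 × 2 = 40.73
  [4.25→7.25]: (18.66+14.50)/2 × 3 = 49.74
  Sum = 145.2475 mg/L·hr
IV tail: 14.50/0.084 = 172.619; AUC_iv,0→∞ = 145.2475 + 172.619 = 317.8665 mg/L·hr
Trapezoidal AUC_0→12 (rectal suppository):
  [0→3]: (0.00+21.87)/2 × 3 = 32.805
  [3→9]: (21.87+16.55)/2 × 6 = 115.26
  [9→10]: (16.55+15.27)/2 × 1 = 15.91
  [10→12]: (15.27+12.96)/2 × 2 = 28.23
  Sum = 192.205 mg/L·hr
rectal suppository tail: 12.96/0.084 = 154.286; AUC_ev,0→∞ = 192.205 + 154.286 = 346.491 mg/L·hr
F = (AUC_ev/D_ev)/(AUC_iv/D_iv) = (346.491/300)/(317.8665/200) = 1.15497/1.5893325 = 0.7267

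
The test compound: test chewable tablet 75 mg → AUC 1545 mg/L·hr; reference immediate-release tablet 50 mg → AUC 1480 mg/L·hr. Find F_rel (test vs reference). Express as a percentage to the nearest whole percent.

F_rel = 70%

F_rel = (AUC_test/D_test) / (AUC_ref/D_ref)
      = (1545/75) / (1480/50)
      = 20.6 / 29.6 = 0.6959 = 69.59%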